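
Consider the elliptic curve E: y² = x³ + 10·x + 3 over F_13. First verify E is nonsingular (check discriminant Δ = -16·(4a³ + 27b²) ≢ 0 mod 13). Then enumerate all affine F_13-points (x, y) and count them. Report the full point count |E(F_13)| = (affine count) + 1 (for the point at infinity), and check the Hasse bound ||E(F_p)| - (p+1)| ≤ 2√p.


Affine points = {(0, 4), (0, 9), (1, 1), (1, 12), (4, 4), (4, 9), (5, 3), (5, 10), (7, 0), (8, 6), (8, 7), (9, 4), (9, 9), (11, 1), (11, 12)}; affine count = 15; |E(F_13)| = 16.

Discriminant check: Δ ∝ 4a³ + 27b² = 4·10³ + 27·3² = 4·1000 + 27·9 ≡ 5 (mod 13). Nonzero ⇒ E is nonsingular.
For each x ∈ F_13, compute rhs = x³ + 10·x + 3 mod 13, then count y ∈ F_13 with y² ≡ rhs.
  x = 0: rhs = 3, matching y values: 4, 9 (2 points).
  x = 1: rhs = 1, matching y values: 1, 12 (2 points).
  x = 2: rhs = 5, matching y values: none (0 points).
  x = 3: rhs = 8, matching y values: none (0 points).
  x = 4: rhs = 3, matching y values: 4, 9 (2 points).
  x = 5: rhs = 9, matching y values: 3, 10 (2 points).
  x = 6: rhs = 6, matching y values: none (0 points).
  x = 7: rhs = 0, matching y values: 0 (1 points).
  x = 8: rhs = 10, matching y values: 6, 7 (2 points).
  x = 9: rhs = 3, matching y values: 4, 9 (2 points).
  x = 10: rhs = 11, matching y values: none (0 points).
  x = 11: rhs = 1, matching y values: 1, 12 (2 points).
  x = 12: rhs = 5, matching y values: none (0 points).
Total affine count: 15.
Full point count |E(F_13)| = 15 + 1 = 16.
Hasse bound: |16 − (13+1)| = |2| = 2 ≤ 2√13 ≈ 7.2111 ✓.


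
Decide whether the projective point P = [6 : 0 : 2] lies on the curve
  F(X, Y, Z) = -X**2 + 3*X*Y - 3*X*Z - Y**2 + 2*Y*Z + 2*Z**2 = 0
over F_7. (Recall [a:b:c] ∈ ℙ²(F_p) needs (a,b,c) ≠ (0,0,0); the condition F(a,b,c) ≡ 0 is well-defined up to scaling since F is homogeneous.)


F(6,0,2) ≡ 6 (mod 7); P is NOT on the curve.

Evaluate F(6, 0, 2) term-by-term (mod 7).
  -X**2 ↦ -1·36·1·1 = -36
  3*X*Y ↦ 3·6·0·1 = 0
  -3*X*Z ↦ -3·6·1·2 = -36
  -Y**2 ↦ -1·1·0·1 = 0
  2*Y*Z ↦ 2·1·0·2 = 0
  2*Z**2 ↦ 2·1·1·4 = 8
Sum: F(6, 0, 2) = (-36) + (0) + (-36) + (0) + (0) + (8) = -64.
Reducing mod 7: -64 ≡ 6 (mod 7).
Since F(a, b, c) ≡ 6 ≠ 0 (mod 7), P does NOT lie on the curve.


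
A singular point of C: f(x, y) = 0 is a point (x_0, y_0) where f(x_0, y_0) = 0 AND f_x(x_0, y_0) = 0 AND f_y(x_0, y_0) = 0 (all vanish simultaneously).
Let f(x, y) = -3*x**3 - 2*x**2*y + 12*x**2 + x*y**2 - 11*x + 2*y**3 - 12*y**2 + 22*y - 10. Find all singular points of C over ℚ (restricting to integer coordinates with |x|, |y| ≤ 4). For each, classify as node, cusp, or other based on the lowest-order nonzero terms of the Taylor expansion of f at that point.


Singular points: {(1, 2)}; classification: node.

Compute partial derivatives:
  f_x = -9*x**2 - 4*x*y + 24*x + y**2 - 11.
  f_y = -2*x**2 + 2*x*y + 6*y**2 - 24*y + 22.
Scan x_0 ∈ {−4, ..., 4}. For each x_0, f_y(x_0, y) is a polynomial in y; find its integer roots y ∈ {−4, ..., 4}, then test f_x and f at those candidates.
  x = -4: f_y(-4, y) = 6*y**2 - 32*y - 10; no integer root y with |y| ≤ 4.
  x = -3: f_y(-3, y) = 6*y**2 - 30*y + 4; no integer root y with |y| ≤ 4.
  x = -2: f_y(-2, y) = 6*y**2 - 28*y + 14; no integer root y with |y| ≤ 4.
  x = -1: f_y(-1, y) = 6*y**2 - 26*y + 20; vanishes at y ∈ {1}. (-1, 1): f_x = -39 ≠ 0.
  x = 0: f_y(0, y) = 6*y**2 - 24*y + 22; no integer root y with |y| ≤ 4.
  x = 1: f_y(1, y) = 6*y**2 - 22*y + 20; vanishes at y ∈ {2}. (1, 2): f_x = 0, f = 0 — SINGULAR.
  x = 2: f_y(2, y) = 6*y**2 - 20*y + 14; vanishes at y ∈ {1}. (2, 1): f_x = -6 ≠ 0.
  x = 3: f_y(3, y) = 6*y**2 - 18*y + 4; no integer root y with |y| ≤ 4.
  x = 4: f_y(4, y) = 6*y**2 - 16*y - 10; no integer root y with |y| ≤ 4.
Only singular point on the grid: (1, 2).
Classify: substitute x = 1 + u, y = 2 + v and expand: f = -3*u**3 - 2*u**2*v - u**2 + u*v**2 + 2*v**3 + v**2.
No constant or linear terms (consistent with a singular point). Quadratic part: -u**2 + v**2. Cubic part: -3*u**3 - 2*u**2*v + u*v**2 + 2*v**3.
The quadratic part v**2 - u**2 = (v − u)(v + u) splits into two distinct linear factors, so there are two distinct tangent lines y − 2 = ±(x − 1) — this is a node (ordinary double point).
Classification: node.


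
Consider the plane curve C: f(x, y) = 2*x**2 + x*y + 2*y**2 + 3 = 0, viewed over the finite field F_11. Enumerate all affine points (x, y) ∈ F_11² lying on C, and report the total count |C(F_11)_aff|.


Affine F_11-points: {(0, 2), (0, 9), (1, 7), (1, 9), (2, 0), (2, 10), (4, 10), (7, 1), (9, 0), (9, 1), (10, 2), (10, 4)}; count = 12.

For each of the 121 pairs (x, y) ∈ F_11², evaluate f(x, y) mod 11. Record the zeros.
  x = 0: [0↦3, 1↦5, 2↦0, 3↦10, 4↦2, 5↦9, 6↦9, 7↦2, 8↦10, 9↦0, 10↦5]  zeros at y ∈ {2, 9}
  x = 1: [0↦5, 1↦8, 2↦4, 3↦4, 4↦8, 5↦5, 6↦6, 7↦0, 8↦9, 9↦0, 10↦6]  zeros at y ∈ {7, 9}
  x = 2: [0↦0, 1↦4, 2↦1, 3↦2, 4↦7, 5↦5, 6↦7, 7↦2, 8↦1, 9↦4, 10↦0]  zeros at y ∈ {0, 10}
  x = 3: [0↦10, 1↦4, 2↦2, 3↦4, 4↦10, 5↦9, 6↦1, 7↦8, 8↦8, 9↦1, 10↦9]  zeros at y ∈ ∅
  x = 4: [0↦2, 1↦8, 2↦7, 3↦10, 4↦6, 5↦6, 6↦10, 7↦7, 8↦8, 9↦2, 10↦0]  zeros at y ∈ {10}
  x = 5: [0↦9, 1↦5, 2↦5, 3↦9, 4↦6, 5↦7, 6↦1, 7↦10, 8↦1, 9↦7, 10↦6]  zeros at y ∈ ∅
  x = 6: [0↦9, 1↦6, 2↦7, 3↦1, 4↦10, 5↦1, 6↦7, 7↦6, 8↦9, 9↦5, 10↦5]  zeros at y ∈ ∅
  x = 7: [0↦2, 1↦0, 2↦2, 3↦8, 4↦7, 5↦10, 6↦6, 7↦6, 8↦10, 9↦7, 10↦8]  zeros at y ∈ {1}
  x = 8: [0↦10, 1↦9, 2↦1, 3↦8, 4↦8, 5↦1, 6↦9, 7↦10, 8↦4, 9↦2, 10↦4]  zeros at y ∈ ∅
  x = 9: [0↦0, 1↦0, 2↦4, 3↦1, 4↦2, 5↦7, 6↦5, 7↦7, 8↦2, 9↦1, 10↦4]  zeros at y ∈ {0, 1}
  x = 10: [0↦5, 1↦6, 2↦0, 3↦9, 4↦0, 5↦6, 6↦5, 7↦8, 8↦4, 9↦4, 10↦8]  zeros at y ∈ {2, 4}
Collecting zeros: affine points = {(0, 2), (0, 9), (1, 7), (1, 9), (2, 0), (2, 10), (4, 10), (7, 1), (9, 0), (9, 1), (10, 2), (10, 4)}.
Total count |C(F_11)_aff| = 12.


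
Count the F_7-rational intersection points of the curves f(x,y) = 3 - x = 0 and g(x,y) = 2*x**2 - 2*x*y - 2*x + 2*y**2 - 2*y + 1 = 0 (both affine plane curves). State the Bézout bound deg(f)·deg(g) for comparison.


Common zeros: {(3, 1), (3, 3)}; count = 2; Bézout bound = 2.

deg(f) = 1, deg(g) = 2, so Bézout bound = 2.
Scan x ∈ F_7. For each x, list the y ∈ F_7 with f(x, y) ≡ 0 and those with g(x, y) ≡ 0 (mod 7); the common zeros in that column are the intersection.
  x = 0: f ≡ 0 at y ∈ ∅; g ≡ 0 at y ∈ ∅; common: ∅.
  x = 1: f ≡ 0 at y ∈ ∅; g ≡ 0 at y ∈ {3, 6}; common: ∅.
  x = 2: f ≡ 0 at y ∈ ∅; g ≡ 0 at y ∈ ∅; common: ∅.
  x = 3: f ≡ 0 at y ∈ {0, 1, 2, 3, 4, 5, 6}; g ≡ 0 at y ∈ {1, 3}; common: {1, 3}.
  x = 4: f ≡ 0 at y ∈ ∅; g ≡ 0 at y ∈ ∅; common: ∅.
  x = 5: f ≡ 0 at y ∈ ∅; g ≡ 0 at y ∈ ∅; common: ∅.
  x = 6: f ≡ 0 at y ∈ ∅; g ≡ 0 at y ∈ {1, 6}; common: ∅.
Collecting: common zeros = {(3, 1), (3, 3)}, so the count is 2.
Comparison with the Bézout bound: 2 ≤ 2 = deg(f)·deg(g), as expected for curves with no common component (the bound is attained).


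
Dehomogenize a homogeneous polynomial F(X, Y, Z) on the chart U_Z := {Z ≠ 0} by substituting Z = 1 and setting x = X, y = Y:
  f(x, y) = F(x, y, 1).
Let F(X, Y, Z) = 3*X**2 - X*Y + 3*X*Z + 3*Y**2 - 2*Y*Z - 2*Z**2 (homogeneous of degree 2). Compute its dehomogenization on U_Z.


f(x, y) = 3*x**2 - x*y + 3*x + 3*y**2 - 2*y - 2

On U_Z we set Z = 1. Each monomial c·X^i·Y^j·Z^k in F becomes c·x^i·y^j·1^k = c·x^i·y^j.
Substituting Z = 1: F(X, Y, 1) = 3*x**2 - x*y + 3*x + 3*y**2 - 2*y - 2.
Note: deg(f) ≤ deg(F) = 2; strict inequality happens when F is divisible by Z (lost terms).


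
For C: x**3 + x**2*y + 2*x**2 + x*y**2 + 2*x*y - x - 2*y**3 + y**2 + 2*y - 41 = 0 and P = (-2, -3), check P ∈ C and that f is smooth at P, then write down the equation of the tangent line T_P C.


Tangent line at P: 18*x - 46*y - 102 = 0.

Step 1: f(-2, -3) = 0, so P lies on C.
Step 2: partial derivatives
  f_x(x, y) = 3*x**2 + 2*x*y + 4*x + y**2 + 2*y - 1, f_y(x, y) = x**2 + 2*x*y + 2*x - 6*y**2 + 2*y + 2.
  f_x(P) = 18, f_y(P) = -46 (gradient nonzero, so P is smooth).
Step 3: tangent line at P: 18·(x − -2) + -46·(y − -3) = 0.
Expanding: 18*x - 46*y - 102 = 0.


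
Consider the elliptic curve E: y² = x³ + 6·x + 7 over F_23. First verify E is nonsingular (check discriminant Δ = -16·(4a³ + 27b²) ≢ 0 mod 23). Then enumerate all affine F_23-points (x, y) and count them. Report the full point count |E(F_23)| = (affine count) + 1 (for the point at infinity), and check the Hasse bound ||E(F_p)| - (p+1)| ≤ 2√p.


Affine points = {(2, 2), (2, 21), (3, 11), (3, 12), (4, 7), (4, 16), (5, 1), (5, 22), (6, 11), (6, 12), (7, 1), (7, 22), (9, 10), (9, 13), (10, 3), (10, 20), (11, 1), (11, 22), (12, 6), (12, 17), (14, 11), (14, 12), (16, 6), (16, 17), (17, 10), (17, 13), (18, 6), (18, 17), (20, 10), (20, 13), (22, 0)}; affine count = 31; |E(F_23)| = 32.

Discriminant check: Δ ∝ 4a³ + 27b² = 4·6³ + 27·7² = 4·216 + 27·49 ≡ 2 (mod 23). Nonzero ⇒ E is nonsingular.
For each x ∈ F_23, compute rhs = x³ + 6·x + 7 mod 23, then count y ∈ F_23 with y² ≡ rhs.
  x = 0: rhs = 7, matching y values: none (0 points).
  x = 1: rhs = 14, matching y values: none (0 points).
  x = 2: rhs = 4, matching y values: 2, 21 (2 points).
  x = 3: rhs = 6, matching y values: 11, 12 (2 points).
  x = 4: rhs = 3, matching y values: 7, 16 (2 points).
  x = 5: rhs = 1, matching y values: 1, 22 (2 points).
  x = 6: rhs = 6, matching y values: 11, 12 (2 points).
  x = 7: rhs = 1, matching y values: 1, 22 (2 points).
  x = 8: rhs = 15, matching y values: none (0 points).
  x = 9: rhs = 8, matching y values: 10, 13 (2 points).
  x = 10: rhs = 9, matching y values: 3, 20 (2 points).
  x = 11: rhs = 1, matching y values: 1, 22 (2 points).
  x = 12: rhs = 13, matching y values: 6, 17 (2 points).
  x = 13: rhs = 5, matching y values: none (0 points).
  x = 14: rhs = 6, matching y values: 11, 12 (2 points).
  x = 15: rhs = 22, matching y values: none (0 points).
  x = 16: rhs = 13, matching y values: 6, 17 (2 points).
  x = 17: rhs = 8, matching y values: 10, 13 (2 points).
  x = 18: rhs = 13, matching y values: 6, 17 (2 points).
  x = 19: rhs = 11, matching y values: none (0 points).
  x = 20: rhs = 8, matching y values: 10, 13 (2 points).
  x = 21: rhs = 10, matching y values: none (0 points).
  x = 22: rhs = 0, matching y values: 0 (1 points).
Total affine count: 31.
Full point count |E(F_23)| = 31 + 1 = 32.
Hasse bound: |32 − (23+1)| = |8| = 8 ≤ 2√23 ≈ 9.5917 ✓.


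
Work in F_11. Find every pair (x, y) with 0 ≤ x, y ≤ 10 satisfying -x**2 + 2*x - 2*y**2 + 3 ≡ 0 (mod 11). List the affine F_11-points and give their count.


Affine F_11-points: {(3, 0), (4, 5), (4, 6), (5, 4), (5, 7), (8, 4), (8, 7), (9, 5), (9, 6), (10, 0)}; count = 10.

For each of the 121 pairs (x, y) ∈ F_11², evaluate f(x, y) mod 11. Record the zeros.
  x = 0: [0↦3, 1↦1, 2↦6, 3↦7, 4↦4, 5↦8, 6↦8, 7↦4, 8↦7, 9↦6, 10↦1]  zeros at y ∈ ∅
  x = 1: [0↦4, 1↦2, 2↦7, 3↦8, 4↦5, 5↦9, 6↦9, 7↦5, 8↦8, 9↦7, 10↦2]  zeros at y ∈ ∅
  x = 2: [0↦3, 1↦1, 2↦6, 3↦7, 4↦4, 5↦8, 6↦8, 7↦4, 8↦7, 9↦6, 10↦1]  zeros at y ∈ ∅
  x = 3: [0↦0, 1↦9, 2↦3, 3↦4, 4↦1, 5↦5, 6↦5, 7↦1, 8↦4, 9↦3, 10↦9]  zeros at y ∈ {0}
  x = 4: [0↦6, 1↦4, 2↦9, 3↦10, 4↦7, 5↦0, 6↦0, 7↦7, 8↦10, 9↦9, 10↦4]  zeros at y ∈ {5, 6}
  x = 5: [0↦10, 1↦8, 2↦2, 3↦3, 4↦0, 5↦4, 6↦4, 7↦0, 8↦3, 9↦2, 10↦8]  zeros at y ∈ {4, 7}
  x = 6: [0↦1, 1↦10, 2↦4, 3↦5, 4↦2, 5↦6, 6↦6, 7↦2, 8↦5, 9↦4, 10↦10]  zeros at y ∈ ∅
  x = 7: [0↦1, 1↦10, 2↦4, 3↦5, 4↦2, 5↦6, 6↦6, 7↦2, 8↦5, 9↦4, 10↦10]  zeros at y ∈ ∅
  x = 8: [0↦10, 1↦8, 2↦2, 3↦3, 4↦0, 5↦4, 6↦4, 7↦0, 8↦3, 9↦2, 10↦8]  zeros at y ∈ {4, 7}
  x = 9: [0↦6, 1↦4, 2↦9, 3↦10, 4↦7, 5↦0, 6↦0, 7↦7, 8↦10, 9↦9, 10↦4]  zeros at y ∈ {5, 6}
  x = 10: [0↦0, 1↦9, 2↦3, 3↦4, 4↦1, 5↦5, 6↦5, 7↦1, 8↦4, 9↦3, 10↦9]  zeros at y ∈ {0}
Collecting zeros: affine points = {(3, 0), (4, 5), (4, 6), (5, 4), (5, 7), (8, 4), (8, 7), (9, 5), (9, 6), (10, 0)}.
Total count |C(F_11)_aff| = 10.


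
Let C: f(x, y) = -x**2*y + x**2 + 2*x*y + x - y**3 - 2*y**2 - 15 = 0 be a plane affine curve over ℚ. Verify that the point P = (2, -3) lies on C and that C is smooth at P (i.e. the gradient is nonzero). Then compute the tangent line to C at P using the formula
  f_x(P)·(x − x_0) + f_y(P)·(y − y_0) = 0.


Tangent line at P: 11*x - 15*y - 67 = 0.

Step 1: f(2, -3) = 0, so P lies on C.
Step 2: partial derivatives
  f_x(x, y) = -2*x*y + 2*x + 2*y + 1, f_y(x, y) = -x**2 + 2*x - 3*y**2 - 4*y.
  f_x(P) = 11, f_y(P) = -15 (gradient nonzero, so P is smooth).
Step 3: tangent line at P: 11·(x − 2) + -15·(y − -3) = 0.
Expanding: 11*x - 15*y - 67 = 0.


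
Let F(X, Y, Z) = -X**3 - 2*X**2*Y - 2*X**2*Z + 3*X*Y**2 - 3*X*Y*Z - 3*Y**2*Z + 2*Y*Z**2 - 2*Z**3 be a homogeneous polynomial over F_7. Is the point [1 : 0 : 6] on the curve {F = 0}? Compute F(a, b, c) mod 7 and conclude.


F(1,0,6) ≡ 3 (mod 7); P is NOT on the curve.

Evaluate F(1, 0, 6) term-by-term (mod 7).
  -X**3 ↦ -1·1·1·1 = -1
  -2*X**2*Y ↦ -2·1·0·1 = 0
  -2*X**2*Z ↦ -2·1·1·6 = -12
  3*X*Y**2 ↦ 3·1·0·1 = 0
  -3*X*Y*Z ↦ -3·1·0·6 = 0
  -3*Y**2*Z ↦ -3·1·0·6 = 0
  2*Y*Z**2 ↦ 2·1·0·36 = 0
  -2*Z**3 ↦ -2·1·1·216 = -432
Sum: F(1, 0, 6) = (-1) + (0) + (-12) + (0) + (0) + (0) + (0) + (-432) = -445.
Reducing mod 7: -445 ≡ 3 (mod 7).
Since F(a, b, c) ≡ 3 ≠ 0 (mod 7), P does NOT lie on the curve.


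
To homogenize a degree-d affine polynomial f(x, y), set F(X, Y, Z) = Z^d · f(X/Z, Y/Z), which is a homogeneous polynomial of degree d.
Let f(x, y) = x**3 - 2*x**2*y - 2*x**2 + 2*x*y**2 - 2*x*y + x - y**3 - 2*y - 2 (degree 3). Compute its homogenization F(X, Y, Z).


F(X, Y, Z) = X**3 - 2*X**2*Y - 2*X**2*Z + 2*X*Y**2 - 2*X*Y*Z + X*Z**2 - Y**3 - 2*Y*Z**2 - 2*Z**3

deg(f) = 3.
Substitute x = X/Z, y = Y/Z into f, then multiply by Z^3.
  monomial 1·x^3·y^0 ↦ 1·X^3·Y^0·Z^0.
  monomial -2·x^2·y^1 ↦ -2·X^2·Y^1·Z^0.
  monomial -2·x^2·y^0 ↦ -2·X^2·Y^0·Z^1.
  monomial 2·x^1·y^2 ↦ 2·X^1·Y^2·Z^0.
  monomial -2·x^1·y^1 ↦ -2·X^1·Y^1·Z^1.
  monomial 1·x^1·y^0 ↦ 1·X^1·Y^0·Z^2.
  monomial -1·x^0·y^3 ↦ -1·X^0·Y^3·Z^0.
  monomial -2·x^0·y^1 ↦ -2·X^0·Y^1·Z^2.
  monomial -2·x^0·y^0 ↦ -2·X^0·Y^0·Z^3.
Collecting: F(X, Y, Z) = X**3 - 2*X**2*Y - 2*X**2*Z + 2*X*Y**2 - 2*X*Y*Z + X*Z**2 - Y**3 - 2*Y*Z**2 - 2*Z**3.


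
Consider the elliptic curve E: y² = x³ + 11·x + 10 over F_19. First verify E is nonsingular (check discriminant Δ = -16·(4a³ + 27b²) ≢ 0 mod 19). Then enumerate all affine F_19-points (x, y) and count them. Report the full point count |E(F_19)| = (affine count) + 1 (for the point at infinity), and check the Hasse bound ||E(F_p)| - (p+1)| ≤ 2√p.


Affine points = {(4, 2), (4, 17), (5, 0), (6, 8), (6, 11), (14, 1), (14, 18), (15, 4), (15, 15), (16, 8), (16, 11), (18, 6), (18, 13)}; affine count = 13; |E(F_19)| = 14.

Discriminant check: Δ ∝ 4a³ + 27b² = 4·11³ + 27·10² = 4·1331 + 27·100 ≡ 6 (mod 19). Nonzero ⇒ E is nonsingular.
For each x ∈ F_19, compute rhs = x³ + 11·x + 10 mod 19, then count y ∈ F_19 with y² ≡ rhs.
  x = 0: rhs = 10, matching y values: none (0 points).
  x = 1: rhs = 3, matching y values: none (0 points).
  x = 2: rhs = 2, matching y values: none (0 points).
  x = 3: rhs = 13, matching y values: none (0 points).
  x = 4: rhs = 4, matching y values: 2, 17 (2 points).
  x = 5: rhs = 0, matching y values: 0 (1 points).
  x = 6: rhs = 7, matching y values: 8, 11 (2 points).
  x = 7: rhs = 12, matching y values: none (0 points).
  x = 8: rhs = 2, matching y values: none (0 points).
  x = 9: rhs = 2, matching y values: none (0 points).
  x = 10: rhs = 18, matching y values: none (0 points).
  x = 11: rhs = 18, matching y values: none (0 points).
  x = 12: rhs = 8, matching y values: none (0 points).
  x = 13: rhs = 13, matching y values: none (0 points).
  x = 14: rhs = 1, matching y values: 1, 18 (2 points).
  x = 15: rhs = 16, matching y values: 4, 15 (2 points).
  x = 16: rhs = 7, matching y values: 8, 11 (2 points).
  x = 17: rhs = 18, matching y values: none (0 points).
  x = 18: rhs = 17, matching y values: 6, 13 (2 points).
Total affine count: 13.
Full point count |E(F_19)| = 13 + 1 = 14.
Hasse bound: |14 − (19+1)| = |-6| = 6 ≤ 2√19 ≈ 8.7178 ✓.


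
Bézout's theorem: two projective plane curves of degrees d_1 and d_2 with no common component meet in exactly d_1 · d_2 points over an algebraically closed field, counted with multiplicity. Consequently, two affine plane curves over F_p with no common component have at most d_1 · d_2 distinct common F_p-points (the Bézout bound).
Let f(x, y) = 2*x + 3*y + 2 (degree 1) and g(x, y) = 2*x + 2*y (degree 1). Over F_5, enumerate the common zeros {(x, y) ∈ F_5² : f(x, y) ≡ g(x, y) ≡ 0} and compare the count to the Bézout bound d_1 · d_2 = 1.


Common zeros: {(2, 3)}; count = 1; Bézout bound = 1.

deg(f) = 1, deg(g) = 1, so Bézout bound = 1.
Scan x ∈ F_5. For each x, list the y ∈ F_5 with f(x, y) ≡ 0 and those with g(x, y) ≡ 0 (mod 5); the common zeros in that column are the intersection.
  x = 0: f ≡ 0 at y ∈ {1}; g ≡ 0 at y ∈ {0}; common: ∅.
  x = 1: f ≡ 0 at y ∈ {2}; g ≡ 0 at y ∈ {4}; common: ∅.
  x = 2: f ≡ 0 at y ∈ {3}; g ≡ 0 at y ∈ {3}; common: {3}.
  x = 3: f ≡ 0 at y ∈ {4}; g ≡ 0 at y ∈ {2}; common: ∅.
  x = 4: f ≡ 0 at y ∈ {0}; g ≡ 0 at y ∈ {1}; common: ∅.
Collecting: common zeros = {(2, 3)}, so the count is 1.
Comparison with the Bézout bound: 1 ≤ 1 = deg(f)·deg(g), as expected for curves with no common component (the bound is attained).


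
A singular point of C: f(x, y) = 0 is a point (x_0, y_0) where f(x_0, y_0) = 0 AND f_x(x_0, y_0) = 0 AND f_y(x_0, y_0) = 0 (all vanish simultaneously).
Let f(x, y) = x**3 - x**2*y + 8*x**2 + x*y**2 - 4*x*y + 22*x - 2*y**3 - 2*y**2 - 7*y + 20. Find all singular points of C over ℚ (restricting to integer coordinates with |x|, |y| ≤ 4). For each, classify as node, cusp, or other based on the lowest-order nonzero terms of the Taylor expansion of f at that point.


Singular points: {(-3, -1)}; classification: cusp.

Compute partial derivatives:
  f_x = 3*x**2 - 2*x*y + 16*x + y**2 - 4*y + 22.
  f_y = -x**2 + 2*x*y - 4*x - 6*y**2 - 4*y - 7.
Scan x_0 ∈ {−4, ..., 4}. For each x_0, f_y(x_0, y) is a polynomial in y; find its integer roots y ∈ {−4, ..., 4}, then test f_x and f at those candidates.
  x = -4: f_y(-4, y) = -6*y**2 - 12*y - 7; no integer root y with |y| ≤ 4.
  x = -3: f_y(-3, y) = -6*y**2 - 10*y - 4; vanishes at y ∈ {-1}. (-3, -1): f_x = 0, f = 0 — SINGULAR.
  x = -2: f_y(-2, y) = -6*y**2 - 8*y - 3; no integer root y with |y| ≤ 4.
  x = -1: f_y(-1, y) = -6*y**2 - 6*y - 4; no integer root y with |y| ≤ 4.
  x = 0: f_y(0, y) = -6*y**2 - 4*y - 7; no integer root y with |y| ≤ 4.
  x = 1: f_y(1, y) = -6*y**2 - 2*y - 12; no integer root y with |y| ≤ 4.
  x = 2: f_y(2, y) = -6*y**2 - 19; no integer root y with |y| ≤ 4.
  x = 3: f_y(3, y) = -6*y**2 + 2*y - 28; no integer root y with |y| ≤ 4.
  x = 4: f_y(4, y) = -6*y**2 + 4*y - 39; no integer root y with |y| ≤ 4.
Only singular point on the grid: (-3, -1).
Classify: substitute x = -3 + u, y = -1 + v and expand: f = u**3 - u**2*v + u*v**2 - 2*v**3 + v**2.
No constant or linear terms (consistent with a singular point). Quadratic part: v**2. Cubic part: u**3 - u**2*v + u*v**2 - 2*v**3.
The quadratic part v**2 is a perfect square, so there is a single (double) tangent line v = 0, i.e. y = -1. Restricting the cubic part to that line (v = 0) leaves u**3 ≠ 0, so f is not divisible by v and the branch is v² ≈ -u**3 to lowest order — this is a cusp.
Classification: cusp.


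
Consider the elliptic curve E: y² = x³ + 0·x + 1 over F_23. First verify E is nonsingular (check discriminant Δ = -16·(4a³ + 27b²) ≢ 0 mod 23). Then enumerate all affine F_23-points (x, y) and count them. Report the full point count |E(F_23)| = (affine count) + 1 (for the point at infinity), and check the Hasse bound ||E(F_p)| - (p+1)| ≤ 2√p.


Affine points = {(0, 1), (0, 22), (1, 5), (1, 18), (2, 3), (2, 20), (10, 9), (10, 14), (12, 2), (12, 21), (13, 6), (13, 17), (14, 10), (14, 13), (15, 8), (15, 15), (16, 7), (16, 16), (19, 11), (19, 12), (21, 4), (21, 19), (22, 0)}; affine count = 23; |E(F_23)| = 24.

Discriminant check: Δ ∝ 4a³ + 27b² = 4·0³ + 27·1² = 4·0 + 27·1 ≡ 4 (mod 23). Nonzero ⇒ E is nonsingular.
For each x ∈ F_23, compute rhs = x³ + 0·x + 1 mod 23, then count y ∈ F_23 with y² ≡ rhs.
  x = 0: rhs = 1, matching y values: 1, 22 (2 points).
  x = 1: rhs = 2, matching y values: 5, 18 (2 points).
  x = 2: rhs = 9, matching y values: 3, 20 (2 points).
  x = 3: rhs = 5, matching y values: none (0 points).
  x = 4: rhs = 19, matching y values: none (0 points).
  x = 5: rhs = 11, matching y values: none (0 points).
  x = 6: rhs = 10, matching y values: none (0 points).
  x = 7: rhs = 22, matching y values: none (0 points).
  x = 8: rhs = 7, matching y values: none (0 points).
  x = 9: rhs = 17, matching y values: none (0 points).
  x = 10: rhs = 12, matching y values: 9, 14 (2 points).
  x = 11: rhs = 21, matching y values: none (0 points).
  x = 12: rhs = 4, matching y values: 2, 21 (2 points).
  x = 13: rhs = 13, matching y values: 6, 17 (2 points).
  x = 14: rhs = 8, matching y values: 10, 13 (2 points).
  x = 15: rhs = 18, matching y values: 8, 15 (2 points).
  x = 16: rhs = 3, matching y values: 7, 16 (2 points).
  x = 17: rhs = 15, matching y values: none (0 points).
  x = 18: rhs = 14, matching y values: none (0 points).
  x = 19: rhs = 6, matching y values: 11, 12 (2 points).
  x = 20: rhs = 20, matching y values: none (0 points).
  x = 21: rhs = 16, matching y values: 4, 19 (2 points).
  x = 22: rhs = 0, matching y values: 0 (1 points).
Total affine count: 23.
Full point count |E(F_23)| = 23 + 1 = 24.
Hasse bound: |24 − (23+1)| = |0| = 0 ≤ 2√23 ≈ 9.5917 ✓.


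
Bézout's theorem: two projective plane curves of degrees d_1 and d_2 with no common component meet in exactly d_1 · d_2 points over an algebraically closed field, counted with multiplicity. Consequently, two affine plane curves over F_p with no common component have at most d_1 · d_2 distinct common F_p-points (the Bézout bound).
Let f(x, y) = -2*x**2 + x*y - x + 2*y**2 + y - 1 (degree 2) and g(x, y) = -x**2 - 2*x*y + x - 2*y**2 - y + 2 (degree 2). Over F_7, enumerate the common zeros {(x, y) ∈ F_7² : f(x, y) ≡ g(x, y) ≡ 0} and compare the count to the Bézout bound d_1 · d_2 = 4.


Common zeros: {(1, 5)}; count = 1; Bézout bound = 4.

deg(f) = 2, deg(g) = 2, so Bézout bound = 4.
Scan x ∈ F_7. For each x, list the y ∈ F_7 with f(x, y) ≡ 0 and those with g(x, y) ≡ 0 (mod 7); the common zeros in that column are the intersection.
  x = 0: f ≡ 0 at y ∈ {4, 6}; g ≡ 0 at y ∈ ∅; common: ∅.
  x = 1: f ≡ 0 at y ∈ {1, 5}; g ≡ 0 at y ∈ {4, 5}; common: {5}.
  x = 2: f ≡ 0 at y ∈ ∅; g ≡ 0 at y ∈ {0, 1}; common: ∅.
  x = 3: f ≡ 0 at y ∈ ∅; g ≡ 0 at y ∈ ∅; common: ∅.
  x = 4: f ≡ 0 at y ∈ ∅; g ≡ 0 at y ∈ {1, 5}; common: ∅.
  x = 5: f ≡ 0 at y ∈ {0, 4}; g ≡ 0 at y ∈ ∅; common: ∅.
  x = 6: f ≡ 0 at y ∈ {1, 6}; g ≡ 0 at y ∈ {0, 4}; common: ∅.
Collecting: common zeros = {(1, 5)}, so the count is 1.
Comparison with the Bézout bound: 1 ≤ 4 = deg(f)·deg(g), as expected for curves with no common component (the affine F_7-count falls short of the bound because intersections may lie at infinity, over extension fields, or carry multiplicity).


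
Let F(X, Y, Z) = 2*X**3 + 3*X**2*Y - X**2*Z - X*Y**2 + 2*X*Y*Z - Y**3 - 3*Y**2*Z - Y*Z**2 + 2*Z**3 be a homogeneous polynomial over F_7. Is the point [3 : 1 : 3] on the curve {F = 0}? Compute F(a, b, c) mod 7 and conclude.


F(3,1,3) ≡ 6 (mod 7); P is NOT on the curve.

Evaluate F(3, 1, 3) term-by-term (mod 7).
  2*X**3 ↦ 2·27·1·1 = 54
  3*X**2*Y ↦ 3·9·1·1 = 27
  -X**2*Z ↦ -1·9·1·3 = -27
  -X*Y**2 ↦ -1·3·1·1 = -3
  2*X*Y*Z ↦ 2·3·1·3 = 18
  -Y**3 ↦ -1·1·1·1 = -1
  -3*Y**2*Z ↦ -3·1·1·3 = -9
  -Y*Z**2 ↦ -1·1·1·9 = -9
  2*Z**3 ↦ 2·1·1·27 = 54
Sum: F(3, 1, 3) = (54) + (27) + (-27) + (-3) + (18) + (-1) + (-9) + (-9) + (54) = 104.
Reducing mod 7: 104 ≡ 6 (mod 7).
Since F(a, b, c) ≡ 6 ≠ 0 (mod 7), P does NOT lie on the curve.


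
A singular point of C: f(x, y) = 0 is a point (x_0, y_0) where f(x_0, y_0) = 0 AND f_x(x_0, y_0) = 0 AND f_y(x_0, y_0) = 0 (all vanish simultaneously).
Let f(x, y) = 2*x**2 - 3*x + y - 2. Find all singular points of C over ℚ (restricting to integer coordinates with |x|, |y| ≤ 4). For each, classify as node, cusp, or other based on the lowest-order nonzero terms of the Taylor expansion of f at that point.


No singular points in the scanned grid; C is smooth there.

Compute partial derivatives:
  f_x = 4*x - 3.
  f_y = 1.
f_y = 1 is a nonzero constant, so f_y never vanishes: no point (x, y) can satisfy f = f_x = f_y = 0. In particular no (x, y) ∈ {−4, ..., 4}² is singular; the curve is smooth.


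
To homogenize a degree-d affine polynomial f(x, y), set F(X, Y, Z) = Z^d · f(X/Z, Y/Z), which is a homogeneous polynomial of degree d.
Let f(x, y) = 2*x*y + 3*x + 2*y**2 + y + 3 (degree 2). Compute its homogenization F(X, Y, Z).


F(X, Y, Z) = 2*X*Y + 3*X*Z + 2*Y**2 + Y*Z + 3*Z**2

deg(f) = 2.
Substitute x = X/Z, y = Y/Z into f, then multiply by Z^2.
  monomial 2·x^1·y^1 ↦ 2·X^1·Y^1·Z^0.
  monomial 3·x^1·y^0 ↦ 3·X^1·Y^0·Z^1.
  monomial 2·x^0·y^2 ↦ 2·X^0·Y^2·Z^0.
  monomial 1·x^0·y^1 ↦ 1·X^0·Y^1·Z^1.
  monomial 3·x^0·y^0 ↦ 3·X^0·Y^0·Z^2.
Collecting: F(X, Y, Z) = 2*X*Y + 3*X*Z + 2*Y**2 + Y*Z + 3*Z**2.


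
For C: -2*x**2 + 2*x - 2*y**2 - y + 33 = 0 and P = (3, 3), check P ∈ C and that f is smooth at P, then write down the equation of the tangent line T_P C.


Tangent line at P: -10*x - 13*y + 69 = 0.

Step 1: f(3, 3) = 0, so P lies on C.
Step 2: partial derivatives
  f_x(x, y) = 2 - 4*x, f_y(x, y) = -4*y - 1.
  f_x(P) = -10, f_y(P) = -13 (gradient nonzero, so P is smooth).
Step 3: tangent line at P: -10·(x − 3) + -13·(y − 3) = 0.
Expanding: -10*x - 13*y + 69 = 0.


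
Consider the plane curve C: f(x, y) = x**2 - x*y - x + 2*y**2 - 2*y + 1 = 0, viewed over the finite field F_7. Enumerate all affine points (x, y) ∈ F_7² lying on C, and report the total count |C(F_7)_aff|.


Affine F_7-points: {(1, 1), (1, 4), (3, 0), (3, 6), (4, 4), (4, 6), (5, 0)}; count = 7.

For each of the 49 pairs (x, y) ∈ F_7², evaluate f(x, y) mod 7. Record the zeros.
  x = 0: [0↦1, 1↦1, 2↦5, 3↦6, 4↦4, 5↦6, 6↦5]  zeros at y ∈ ∅
  x = 1: [0↦1, 1↦0, 2↦3, 3↦3, 4↦0, 5↦1, 6↦6]  zeros at y ∈ {1, 4}
  x = 2: [0↦3, 1↦1, 2↦3, 3↦2, 4↦5, 5↦5, 6↦2]  zeros at y ∈ ∅
  x = 3: [0↦0, 1↦4, 2↦5, 3↦3, 4↦5, 5↦4, 6↦0]  zeros at y ∈ {0, 6}
  x = 4: [0↦6, 1↦2, 2↦2, 3↦6, 4↦0, 5↦5, 6↦0]  zeros at y ∈ {4, 6}
  x = 5: [0↦0, 1↦2, 2↦1, 3↦4, 4↦4, 5↦1, 6↦2]  zeros at y ∈ {0}
  x = 6: [0↦3, 1↦4, 2↦2, 3↦4, 4↦3, 5↦6, 6↦6]  zeros at y ∈ ∅
Collecting zeros: affine points = {(1, 1), (1, 4), (3, 0), (3, 6), (4, 4), (4, 6), (5, 0)}.
Total count |C(F_7)_aff| = 7.


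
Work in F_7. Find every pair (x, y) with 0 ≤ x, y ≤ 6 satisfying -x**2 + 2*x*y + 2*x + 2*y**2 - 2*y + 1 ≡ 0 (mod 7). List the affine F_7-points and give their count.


Affine F_7-points: {(3, 2), (3, 3), (4, 0), (4, 4), (5, 0), (5, 3), (6, 4), (6, 5)}; count = 8.

For each of the 49 pairs (x, y) ∈ F_7², evaluate f(x, y) mod 7. Record the zeros.
  x = 0: [0↦1, 1↦1, 2↦5, 3↦6, 4↦4, 5↦6, 6↦5]  zeros at y ∈ ∅
  x = 1: [0↦2, 1↦4, 2↦3, 3↦6, 4↦6, 5↦3, 6↦4]  zeros at y ∈ ∅
  x = 2: [0↦1, 1↦5, 2↦6, 3↦4, 4↦6, 5↦5, 6↦1]  zeros at y ∈ ∅
  x = 3: [0↦5, 1↦4, 2↦0, 3↦0, 4↦4, 5↦5, 6↦3]  zeros at y ∈ {2, 3}
  x = 4: [0↦0, 1↦1, 2↦6, 3↦1, 4↦0, 5↦3, 6↦3]  zeros at y ∈ {0, 4}
  x = 5: [0↦0, 1↦3, 2↦3, 3↦0, 4↦1, 5↦6, 6↦1]  zeros at y ∈ {0, 3}
  x = 6: [0↦5, 1↦3, 2↦5, 3↦4, 4↦0, 5↦0, 6↦4]  zeros at y ∈ {4, 5}
Collecting zeros: affine points = {(3, 2), (3, 3), (4, 0), (4, 4), (5, 0), (5, 3), (6, 4), (6, 5)}.
Total count |C(F_7)_aff| = 8.


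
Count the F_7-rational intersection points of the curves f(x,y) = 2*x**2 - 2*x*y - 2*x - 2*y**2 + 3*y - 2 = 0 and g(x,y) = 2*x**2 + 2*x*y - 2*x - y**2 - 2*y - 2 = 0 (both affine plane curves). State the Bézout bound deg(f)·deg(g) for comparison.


Common zeros: ∅; count = 0; Bézout bound = 4.

deg(f) = 2, deg(g) = 2, so Bézout bound = 4.
Scan x ∈ F_7. For each x, list the y ∈ F_7 with f(x, y) ≡ 0 and those with g(x, y) ≡ 0 (mod 7); the common zeros in that column are the intersection.
  x = 0: f ≡ 0 at y ∈ {6}; g ≡ 0 at y ∈ ∅; common: ∅.
  x = 1: f ≡ 0 at y ∈ ∅; g ≡ 0 at y ∈ ∅; common: ∅.
  x = 2: f ≡ 0 at y ∈ ∅; g ≡ 0 at y ∈ ∅; common: ∅.
  x = 3: f ≡ 0 at y ∈ ∅; g ≡ 0 at y ∈ {2}; common: ∅.
  x = 4: f ≡ 0 at y ∈ ∅; g ≡ 0 at y ∈ ∅; common: ∅.
  x = 5: f ≡ 0 at y ∈ ∅; g ≡ 0 at y ∈ ∅; common: ∅.
  x = 6: f ≡ 0 at y ∈ ∅; g ≡ 0 at y ∈ ∅; common: ∅.
Collecting: common zeros = ∅, so the count is 0.
Comparison with the Bézout bound: 0 ≤ 4 = deg(f)·deg(g), as expected for curves with no common component (the affine F_7-count falls short of the bound because intersections may lie at infinity, over extension fields, or carry multiplicity).


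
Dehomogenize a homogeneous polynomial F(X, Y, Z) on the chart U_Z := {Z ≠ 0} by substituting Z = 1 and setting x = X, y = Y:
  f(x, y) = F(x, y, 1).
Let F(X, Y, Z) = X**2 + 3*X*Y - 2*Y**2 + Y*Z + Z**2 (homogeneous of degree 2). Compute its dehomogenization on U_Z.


f(x, y) = x**2 + 3*x*y - 2*y**2 + y + 1

On U_Z we set Z = 1. Each monomial c·X^i·Y^j·Z^k in F becomes c·x^i·y^j·1^k = c·x^i·y^j.
Substituting Z = 1: F(X, Y, 1) = x**2 + 3*x*y - 2*y**2 + y + 1.
Note: deg(f) ≤ deg(F) = 2; strict inequality happens when F is divisible by Z (lost terms).


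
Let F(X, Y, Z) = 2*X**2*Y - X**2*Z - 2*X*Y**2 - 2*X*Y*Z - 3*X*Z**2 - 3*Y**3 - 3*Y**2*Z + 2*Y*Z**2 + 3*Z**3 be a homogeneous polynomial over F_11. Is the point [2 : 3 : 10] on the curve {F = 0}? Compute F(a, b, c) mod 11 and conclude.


F(2,3,10) ≡ 2 (mod 11); P is NOT on the curve.

Evaluate F(2, 3, 10) term-by-term (mod 11).
  2*X**2*Y ↦ 2·4·3·1 = 24
  -X**2*Z ↦ -1·4·1·10 = -40
  -2*X*Y**2 ↦ -2·2·9·1 = -36
  -2*X*Y*Z ↦ -2·2·3·10 = -120
  -3*X*Z**2 ↦ -3·2·1·100 = -600
  -3*Y**3 ↦ -3·1·27·1 = -81
  -3*Y**2*Z ↦ -3·1·9·10 = -270
  2*Y*Z**2 ↦ 2·1·3·100 = 600
  3*Z**3 ↦ 3·1·1·1000 = 3000
Sum: F(2, 3, 10) = (24) + (-40) + (-36) + (-120) + (-600) + (-81) + (-270) + (600) + (3000) = 2477.
Reducing mod 11: 2477 ≡ 2 (mod 11).
Since F(a, b, c) ≡ 2 ≠ 0 (mod 11), P does NOT lie on the curve.


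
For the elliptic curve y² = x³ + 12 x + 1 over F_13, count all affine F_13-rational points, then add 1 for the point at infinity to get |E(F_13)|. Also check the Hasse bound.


Affine points = {(0, 1), (0, 12), (1, 1), (1, 12), (3, 5), (3, 8), (4, 3), (4, 10), (5, 2), (5, 11), (6, 4), (6, 9), (7, 5), (7, 8), (10, 4), (10, 9), (12, 1), (12, 12)}; affine count = 18; |E(F_13)| = 19.

Discriminant check: Δ ∝ 4a³ + 27b² = 4·12³ + 27·1² = 4·1728 + 27·1 ≡ 10 (mod 13). Nonzero ⇒ E is nonsingular.
For each x ∈ F_13, compute rhs = x³ + 12·x + 1 mod 13, then count y ∈ F_13 with y² ≡ rhs.
  x = 0: rhs = 1, matching y values: 1, 12 (2 points).
  x = 1: rhs = 1, matching y values: 1, 12 (2 points).
  x = 2: rhs = 7, matching y values: none (0 points).
  x = 3: rhs = 12, matching y values: 5, 8 (2 points).
  x = 4: rhs = 9, matching y values: 3, 10 (2 points).
  x = 5: rhs = 4, matching y values: 2, 11 (2 points).
  x = 6: rhs = 3, matching y values: 4, 9 (2 points).
  x = 7: rhs = 12, matching y values: 5, 8 (2 points).
  x = 8: rhs = 11, matching y values: none (0 points).
  x = 9: rhs = 6, matching y values: none (0 points).
  x = 10: rhs = 3, matching y values: 4, 9 (2 points).
  x = 11: rhs = 8, matching y values: none (0 points).
  x = 12: rhs = 1, matching y values: 1, 12 (2 points).
Total affine count: 18.
Full point count |E(F_13)| = 18 + 1 = 19.
Hasse bound: |19 − (13+1)| = |5| = 5 ≤ 2√13 ≈ 7.2111 ✓.


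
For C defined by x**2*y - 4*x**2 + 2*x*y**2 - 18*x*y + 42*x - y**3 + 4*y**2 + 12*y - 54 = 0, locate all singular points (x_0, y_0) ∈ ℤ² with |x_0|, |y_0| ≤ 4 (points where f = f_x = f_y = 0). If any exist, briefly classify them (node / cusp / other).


Singular points: {(3, 3)}; classification: node.

Compute partial derivatives:
  f_x = 2*x*y - 8*x + 2*y**2 - 18*y + 42.
  f_y = x**2 + 4*x*y - 18*x - 3*y**2 + 8*y + 12.
Scan x_0 ∈ {−4, ..., 4}. For each x_0, f_y(x_0, y) is a polynomial in y; find its integer roots y ∈ {−4, ..., 4}, then test f_x and f at those candidates.
  x = -4: f_y(-4, y) = -3*y**2 - 8*y + 100; no integer root y with |y| ≤ 4.
  x = -3: f_y(-3, y) = -3*y**2 - 4*y + 75; no integer root y with |y| ≤ 4.
  x = -2: f_y(-2, y) = 52 - 3*y**2; no integer root y with |y| ≤ 4.
  x = -1: f_y(-1, y) = -3*y**2 + 4*y + 31; no integer root y with |y| ≤ 4.
  x = 0: f_y(0, y) = -3*y**2 + 8*y + 12; no integer root y with |y| ≤ 4.
  x = 1: f_y(1, y) = -3*y**2 + 12*y - 5; no integer root y with |y| ≤ 4.
  x = 2: f_y(2, y) = -3*y**2 + 16*y - 20; vanishes at y ∈ {2}. (2, 2): f_x = 6 ≠ 0.
  x = 3: f_y(3, y) = -3*y**2 + 20*y - 33; vanishes at y ∈ {3}. (3, 3): f_x = 0, f = 0 — SINGULAR.
  x = 4: f_y(4, y) = -3*y**2 + 24*y - 44; no integer root y with |y| ≤ 4.
Only singular point on the grid: (3, 3).
Classify: substitute x = 3 + u, y = 3 + v and expand: f = u**2*v - u**2 + 2*u*v**2 - v**3 + v**2.
No constant or linear terms (consistent with a singular point). Quadratic part: -u**2 + v**2. Cubic part: u**2*v + 2*u*v**2 - v**3.
The quadratic part v**2 - u**2 = (v − u)(v + u) splits into two distinct linear factors, so there are two distinct tangent lines y − 3 = ±(x − 3) — this is a node (ordinary double point).
Classification: node.


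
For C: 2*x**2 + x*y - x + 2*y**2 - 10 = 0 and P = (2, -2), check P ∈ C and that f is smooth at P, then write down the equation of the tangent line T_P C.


Tangent line at P: 5*x - 6*y - 22 = 0.

Step 1: f(2, -2) = 0, so P lies on C.
Step 2: partial derivatives
  f_x(x, y) = 4*x + y - 1, f_y(x, y) = x + 4*y.
  f_x(P) = 5, f_y(P) = -6 (gradient nonzero, so P is smooth).
Step 3: tangent line at P: 5·(x − 2) + -6·(y − -2) = 0.
Expanding: 5*x - 6*y - 22 = 0.


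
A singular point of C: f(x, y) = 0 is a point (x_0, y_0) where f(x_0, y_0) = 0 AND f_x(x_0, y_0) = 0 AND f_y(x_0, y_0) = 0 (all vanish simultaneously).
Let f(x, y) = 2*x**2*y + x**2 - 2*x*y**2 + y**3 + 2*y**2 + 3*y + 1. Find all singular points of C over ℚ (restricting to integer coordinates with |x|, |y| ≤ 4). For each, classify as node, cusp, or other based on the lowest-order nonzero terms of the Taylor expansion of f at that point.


Singular points: {(-1, -1)}; classification: node.

Compute partial derivatives:
  f_x = 4*x*y + 2*x - 2*y**2.
  f_y = 2*x**2 - 4*x*y + 3*y**2 + 4*y + 3.
Scan x_0 ∈ {−4, ..., 4}. For each x_0, f_y(x_0, y) is a polynomial in y; find its integer roots y ∈ {−4, ..., 4}, then test f_x and f at those candidates.
  x = -4: f_y(-4, y) = 3*y**2 + 20*y + 35; no integer root y with |y| ≤ 4.
  x = -3: f_y(-3, y) = 3*y**2 + 16*y + 21; vanishes at y ∈ {-3}. (-3, -3): f_x = 12 ≠ 0.
  x = -2: f_y(-2, y) = 3*y**2 + 12*y + 11; no integer root y with |y| ≤ 4.
  x = -1: f_y(-1, y) = 3*y**2 + 8*y + 5; vanishes at y ∈ {-1}. (-1, -1): f_x = 0, f = 0 — SINGULAR.
  x = 0: f_y(0, y) = 3*y**2 + 4*y + 3; no integer root y with |y| ≤ 4.
  x = 1: f_y(1, y) = 3*y**2 + 5; no integer root y with |y| ≤ 4.
  x = 2: f_y(2, y) = 3*y**2 - 4*y + 11; no integer root y with |y| ≤ 4.
  x = 3: f_y(3, y) = 3*y**2 - 8*y + 21; no integer root y with |y| ≤ 4.
  x = 4: f_y(4, y) = 3*y**2 - 12*y + 35; no integer root y with |y| ≤ 4.
Only singular point on the grid: (-1, -1).
Classify: substitute x = -1 + u, y = -1 + v and expand: f = 2*u**2*v - u**2 - 2*u*v**2 + v**3 + v**2.
No constant or linear terms (consistent with a singular point). Quadratic part: -u**2 + v**2. Cubic part: 2*u**2*v - 2*u*v**2 + v**3.
The quadratic part v**2 - u**2 = (v − u)(v + u) splits into two distinct linear factors, so there are two distinct tangent lines y − -1 = ±(x − -1) — this is a node (ordinary double point).
Classification: node.


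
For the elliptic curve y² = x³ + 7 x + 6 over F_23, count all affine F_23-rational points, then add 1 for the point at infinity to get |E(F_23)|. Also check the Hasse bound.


Affine points = {(0, 11), (0, 12), (3, 10), (3, 13), (4, 11), (4, 12), (9, 4), (9, 19), (10, 8), (10, 15), (12, 1), (12, 22), (15, 6), (15, 17), (17, 1), (17, 22), (19, 11), (19, 12), (20, 2), (20, 21)}; affine count = 20; |E(F_23)| = 21.

Discriminant check: Δ ∝ 4a³ + 27b² = 4·7³ + 27·6² = 4·343 + 27·36 ≡ 21 (mod 23). Nonzero ⇒ E is nonsingular.
For each x ∈ F_23, compute rhs = x³ + 7·x + 6 mod 23, then count y ∈ F_23 with y² ≡ rhs.
  x = 0: rhs = 6, matching y values: 11, 12 (2 points).
  x = 1: rhs = 14, matching y values: none (0 points).
  x = 2: rhs = 5, matching y values: none (0 points).
  x = 3: rhs = 8, matching y values: 10, 13 (2 points).
  x = 4: rhs = 6, matching y values: 11, 12 (2 points).
  x = 5: rhs = 5, matching y values: none (0 points).
  x = 6: rhs = 11, matching y values: none (0 points).
  x = 7: rhs = 7, matching y values: none (0 points).
  x = 8: rhs = 22, matching y values: none (0 points).
  x = 9: rhs = 16, matching y values: 4, 19 (2 points).
  x = 10: rhs = 18, matching y values: 8, 15 (2 points).
  x = 11: rhs = 11, matching y values: none (0 points).
  x = 12: rhs = 1, matching y values: 1, 22 (2 points).
  x = 13: rhs = 17, matching y values: none (0 points).
  x = 14: rhs = 19, matching y values: none (0 points).
  x = 15: rhs = 13, matching y values: 6, 17 (2 points).
  x = 16: rhs = 5, matching y values: none (0 points).
  x = 17: rhs = 1, matching y values: 1, 22 (2 points).
  x = 18: rhs = 7, matching y values: none (0 points).
  x = 19: rhs = 6, matching y values: 11, 12 (2 points).
  x = 20: rhs = 4, matching y values: 2, 21 (2 points).
  x = 21: rhs = 7, matching y values: none (0 points).
  x = 22: rhs = 21, matching y values: none (0 points).
Total affine count: 20.
Full point count |E(F_23)| = 20 + 1 = 21.
Hasse bound: |21 − (23+1)| = |-3| = 3 ≤ 2√23 ≈ 9.5917 ✓.


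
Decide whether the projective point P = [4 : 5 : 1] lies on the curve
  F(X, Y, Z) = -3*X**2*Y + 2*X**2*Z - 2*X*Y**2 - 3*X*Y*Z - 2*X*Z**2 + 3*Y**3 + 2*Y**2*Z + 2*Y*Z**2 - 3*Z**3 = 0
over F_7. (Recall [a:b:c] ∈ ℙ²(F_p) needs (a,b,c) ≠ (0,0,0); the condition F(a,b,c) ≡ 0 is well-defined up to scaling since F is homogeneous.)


F(4,5,1) ≡ 5 (mod 7); P is NOT on the curve.

Evaluate F(4, 5, 1) term-by-term (mod 7).
  -3*X**2*Y ↦ -3·16·5·1 = -240
  2*X**2*Z ↦ 2·16·1·1 = 32
  -2*X*Y**2 ↦ -2·4·25·1 = -200
  -3*X*Y*Z ↦ -3·4·5·1 = -60
  -2*X*Z**2 ↦ -2·4·1·1 = -8
  3*Y**3 ↦ 3·1·125·1 = 375
  2*Y**2*Z ↦ 2·1·25·1 = 50
  2*Y*Z**2 ↦ 2·1·5·1 = 10
  -3*Z**3 ↦ -3·1·1·1 = -3
Sum: F(4, 5, 1) = (-240) + (32) + (-200) + (-60) + (-8) + (375) + (50) + (10) + (-3) = -44.
Reducing mod 7: -44 ≡ 5 (mod 7).
Since F(a, b, c) ≡ 5 ≠ 0 (mod 7), P does NOT lie on the curve.


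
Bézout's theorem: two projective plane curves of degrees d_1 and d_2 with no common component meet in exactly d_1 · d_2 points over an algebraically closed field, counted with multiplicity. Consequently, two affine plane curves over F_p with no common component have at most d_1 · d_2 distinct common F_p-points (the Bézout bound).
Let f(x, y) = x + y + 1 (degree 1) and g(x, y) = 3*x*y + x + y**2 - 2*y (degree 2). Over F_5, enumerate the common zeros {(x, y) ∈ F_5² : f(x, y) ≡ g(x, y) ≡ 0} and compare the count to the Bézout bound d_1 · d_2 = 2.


Common zeros: ∅; count = 0; Bézout bound = 2.

deg(f) = 1, deg(g) = 2, so Bézout bound = 2.
Scan x ∈ F_5. For each x, list the y ∈ F_5 with f(x, y) ≡ 0 and those with g(x, y) ≡ 0 (mod 5); the common zeros in that column are the intersection.
  x = 0: f ≡ 0 at y ∈ {4}; g ≡ 0 at y ∈ {0, 2}; common: ∅.
  x = 1: f ≡ 0 at y ∈ {3}; g ≡ 0 at y ∈ ∅; common: ∅.
  x = 2: f ≡ 0 at y ∈ {2}; g ≡ 0 at y ∈ ∅; common: ∅.
  x = 3: f ≡ 0 at y ∈ {1}; g ≡ 0 at y ∈ ∅; common: ∅.
  x = 4: f ≡ 0 at y ∈ {0}; g ≡ 0 at y ∈ {1, 4}; common: ∅.
Collecting: common zeros = ∅, so the count is 0.
Comparison with the Bézout bound: 0 ≤ 2 = deg(f)·deg(g), as expected for curves with no common component (the affine F_5-count falls short of the bound because intersections may lie at infinity, over extension fields, or carry multiplicity).
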